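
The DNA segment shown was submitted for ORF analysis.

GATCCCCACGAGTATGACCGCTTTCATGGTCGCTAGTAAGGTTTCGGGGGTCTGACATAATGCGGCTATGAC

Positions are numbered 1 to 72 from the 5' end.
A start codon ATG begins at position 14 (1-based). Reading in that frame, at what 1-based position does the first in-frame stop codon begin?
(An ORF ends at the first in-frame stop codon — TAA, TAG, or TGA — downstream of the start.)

Codons from position 14: ATG (14–16), ACC (17–19), GCT (20–22), TTC (23–25), ATG (26–28), GTC (29–31), GCT (32–34), AGT (35–37), AAG (38–40), GTT (41–43), TCG (44–46), GGG (47–49), GTC (50–52), TGA (53–55).
TGA is a stop codon; it begins at position 53.

53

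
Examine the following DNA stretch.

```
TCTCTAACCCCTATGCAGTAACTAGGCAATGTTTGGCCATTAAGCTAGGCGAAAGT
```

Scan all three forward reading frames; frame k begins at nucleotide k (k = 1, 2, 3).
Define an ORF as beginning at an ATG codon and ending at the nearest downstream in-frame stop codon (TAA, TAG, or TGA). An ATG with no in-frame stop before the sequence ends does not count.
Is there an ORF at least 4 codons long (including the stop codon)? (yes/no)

yes

Frame 1: TCT CTA ACC CCT ATG CAG TAA CTA GGC AAT GTT TGG CCA TTA AGC TAG GCG AAA — ATG at 13, stop TAA at 19 → 9 nt.
Frame 2: CTC TAA CCC CTA TGC AGT AAC TAG GCA ATG TTT GGC CAT TAA GCT AGG CGA AAG — ATG at 29, stop TAA at 41 → 15 nt.
Frame 3: TCT AAC CCC TAT GCA GTA ACT AGG CAA TGT TTG GCC ATT AAG CTA GGC GAA AGT — no ATG→stop ORF.
Frame 2 has an ORF of 5 codons (positions 29–43) ≥ 4, so yes.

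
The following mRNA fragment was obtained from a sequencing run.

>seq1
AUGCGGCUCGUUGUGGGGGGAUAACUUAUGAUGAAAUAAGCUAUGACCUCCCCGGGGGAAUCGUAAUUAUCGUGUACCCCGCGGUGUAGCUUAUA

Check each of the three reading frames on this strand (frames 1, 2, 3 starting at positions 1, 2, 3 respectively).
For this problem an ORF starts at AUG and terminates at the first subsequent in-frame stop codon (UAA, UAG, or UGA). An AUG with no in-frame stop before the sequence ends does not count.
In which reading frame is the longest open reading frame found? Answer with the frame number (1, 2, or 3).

Frame 1: AUG CGG CUC GUU GUG GGG GGA UAA CUU AUG AUG AAA UAA GCU AUG ACC UCC CCG GGG GAA UCG UAA UUA UCG UGU ACC CCG CGG UGU AGC UUA — AUG at 1, stop UAA at 22 → 24 nt; AUG at 28, stop UAA at 37 → 12 nt; AUG at 31, stop UAA at 37 → 9 nt; AUG at 43, stop UAA at 64 → 24 nt.
Frame 2: UGC GGC UCG UUG UGG GGG GAU AAC UUA UGA UGA AAU AAG CUA UGA CCU CCC CGG GGG AAU CGU AAU UAU CGU GUA CCC CGC GGU GUA GCU UAU — no AUG→stop ORF.
Frame 3: GCG GCU CGU UGU GGG GGG AUA ACU UAU GAU GAA AUA AGC UAU GAC CUC CCC GGG GGA AUC GUA AUU AUC GUG UAC CCC GCG GUG UAG CUU AUA — no AUG→stop ORF.
Longest ORF is 24 nt in frame 1 (positions 1–24).

1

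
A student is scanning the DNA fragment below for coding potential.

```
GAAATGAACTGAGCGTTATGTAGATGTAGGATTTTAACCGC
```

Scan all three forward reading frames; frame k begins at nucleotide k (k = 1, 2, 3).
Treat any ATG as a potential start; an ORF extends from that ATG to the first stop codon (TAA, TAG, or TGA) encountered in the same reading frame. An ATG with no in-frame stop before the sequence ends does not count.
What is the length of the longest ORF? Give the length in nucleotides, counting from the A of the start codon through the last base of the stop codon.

9

Frame 1: GAA ATG AAC TGA GCG TTA TGT AGA TGT AGG ATT TTA ACC — ATG at 4, stop TGA at 10 → 9 nt.
Frame 2: AAA TGA ACT GAG CGT TAT GTA GAT GTA GGA TTT TAA CCG — no ATG→stop ORF.
Frame 3: AAT GAA CTG AGC GTT ATG TAG ATG TAG GAT TTT AAC CGC — ATG at 18, stop TAG at 21 → 6 nt; ATG at 24, stop TAG at 27 → 6 nt.
Longest: frame 1, positions 4–12, 9 nt = 3 codons = 2 aa. → 9 nucleotides.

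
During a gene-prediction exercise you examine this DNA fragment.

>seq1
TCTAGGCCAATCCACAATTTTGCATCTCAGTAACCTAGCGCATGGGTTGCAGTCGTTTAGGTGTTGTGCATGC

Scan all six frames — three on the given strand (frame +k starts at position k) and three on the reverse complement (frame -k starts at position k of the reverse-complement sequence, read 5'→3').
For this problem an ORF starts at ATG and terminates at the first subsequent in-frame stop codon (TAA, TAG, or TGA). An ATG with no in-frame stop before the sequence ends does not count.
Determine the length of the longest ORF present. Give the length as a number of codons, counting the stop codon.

Reverse complement (5'→3'): GCATGCACAACACCTAAACGACTGCAACCCATGCGCTAGGTTACTGAGATGCAAAATTGTGGATTGGCCTAGA
Frame +1: TCT AGG CCA ATC CAC AAT TTT GCA TCT CAG TAA CCT AGC GCA TGG GTT GCA GTC GTT TAG GTG TTG TGC ATG — no ATG→stop ORF.
Frame +2: CTA GGC CAA TCC ACA ATT TTG CAT CTC AGT AAC CTA GCG CAT GGG TTG CAG TCG TTT AGG TGT TGT GCA TGC — no ATG→stop ORF.
Frame +3: TAG GCC AAT CCA CAA TTT TGC ATC TCA GTA ACC TAG CGC ATG GGT TGC AGT CGT TTA GGT GTT GTG CAT — no ATG→stop ORF.
Frame -1: GCA TGC ACA ACA CCT AAA CGA CTG CAA CCC ATG CGC TAG GTT ACT GAG ATG CAA AAT TGT GGA TTG GCC TAG — ATG at 31, stop TAG at 37 → 9 nt; ATG at 49, stop TAG at 70 → 24 nt.
Frame -2: CAT GCA CAA CAC CTA AAC GAC TGC AAC CCA TGC GCT AGG TTA CTG AGA TGC AAA ATT GTG GAT TGG CCT AGA — no ATG→stop ORF.
Frame -3: ATG CAC AAC ACC TAA ACG ACT GCA ACC CAT GCG CTA GGT TAC TGA GAT GCA AAA TTG TGG ATT GGC CTA — ATG at 3, stop TAA at 15 → 15 nt.
Longest: frame -1, positions 49–72, 24 nt = 8 codons = 7 aa. → 8 codons.

8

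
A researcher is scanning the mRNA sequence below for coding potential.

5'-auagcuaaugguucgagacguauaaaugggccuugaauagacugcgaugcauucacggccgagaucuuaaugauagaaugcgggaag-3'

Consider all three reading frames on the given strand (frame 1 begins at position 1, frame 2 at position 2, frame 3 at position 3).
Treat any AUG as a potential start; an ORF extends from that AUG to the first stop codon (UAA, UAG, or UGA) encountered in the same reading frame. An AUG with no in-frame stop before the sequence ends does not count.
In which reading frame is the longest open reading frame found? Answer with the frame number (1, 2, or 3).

2

Frame 1: AUA GCU AAU GGU UCG AGA CGU AUA AAU GGG CCU UGA AUA GAC UGC GAU GCA UUC ACG GCC GAG AUC UUA AUG AUA GAA UGC GGG AAG — no AUG→stop ORF.
Frame 2: UAG CUA AUG GUU CGA GAC GUA UAA AUG GGC CUU GAA UAG ACU GCG AUG CAU UCA CGG CCG AGA UCU UAA UGA UAG AAU GCG GGA — AUG at 8, stop UAA at 23 → 18 nt; AUG at 26, stop UAG at 38 → 15 nt; AUG at 47, stop UAA at 68 → 24 nt.
Frame 3: AGC UAA UGG UUC GAG ACG UAU AAA UGG GCC UUG AAU AGA CUG CGA UGC AUU CAC GGC CGA GAU CUU AAU GAU AGA AUG CGG GAA — no AUG→stop ORF.
Longest ORF is 24 nt in frame 2 (positions 47–70).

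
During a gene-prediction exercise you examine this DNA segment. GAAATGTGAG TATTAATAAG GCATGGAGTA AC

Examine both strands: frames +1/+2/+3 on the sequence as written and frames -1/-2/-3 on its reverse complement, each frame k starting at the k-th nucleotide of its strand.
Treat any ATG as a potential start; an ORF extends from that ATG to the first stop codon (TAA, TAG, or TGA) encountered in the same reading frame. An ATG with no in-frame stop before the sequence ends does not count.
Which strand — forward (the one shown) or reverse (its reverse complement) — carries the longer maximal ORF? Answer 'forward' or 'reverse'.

reverse

Reverse complement (5'→3'): GTTACTCCATGCCTTATTAATACTCACATTTC
Frame +1: GAA ATG TGA GTA TTA ATA AGG CAT GGA GTA — ATG at 4, stop TGA at 7 → 6 nt.
Frame +2: AAA TGT GAG TAT TAA TAA GGC ATG GAG TAA — ATG at 23, stop TAA at 29 → 9 nt.
Frame +3: AAT GTG AGT ATT AAT AAG GCA TGG AGT AAC — no ATG→stop ORF.
Frame -1: GTT ACT CCA TGC CTT ATT AAT ACT CAC ATT — no ATG→stop ORF.
Frame -2: TTA CTC CAT GCC TTA TTA ATA CTC ACA TTT — no ATG→stop ORF.
Frame -3: TAC TCC ATG CCT TAT TAA TAC TCA CAT TTC — ATG at 9, stop TAA at 18 → 12 nt.
Forward-strand max 9 nt; reverse-strand max 12 nt. The reverse strand has the longer ORF.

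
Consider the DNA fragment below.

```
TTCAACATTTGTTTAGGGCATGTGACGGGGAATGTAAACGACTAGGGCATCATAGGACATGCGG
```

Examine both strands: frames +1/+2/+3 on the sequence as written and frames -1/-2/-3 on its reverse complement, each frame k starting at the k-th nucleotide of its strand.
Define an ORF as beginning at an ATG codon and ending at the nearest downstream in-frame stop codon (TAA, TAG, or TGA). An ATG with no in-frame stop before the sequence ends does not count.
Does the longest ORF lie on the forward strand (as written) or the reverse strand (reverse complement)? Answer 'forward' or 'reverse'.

reverse

Reverse complement (5'→3'): CCGCATGTCCTATGATGCCCTAGTCGTTTACATTCCCCGTCACATGCCCTAAACAAATGTTGAA
Frame +1: TTC AAC ATT TGT TTA GGG CAT GTG ACG GGG AAT GTA AAC GAC TAG GGC ATC ATA GGA CAT GCG — no ATG→stop ORF.
Frame +2: TCA ACA TTT GTT TAG GGC ATG TGA CGG GGA ATG TAA ACG ACT AGG GCA TCA TAG GAC ATG CGG — ATG at 20, stop TGA at 23 → 6 nt; ATG at 32, stop TAA at 35 → 6 nt.
Frame +3: CAA CAT TTG TTT AGG GCA TGT GAC GGG GAA TGT AAA CGA CTA GGG CAT CAT AGG ACA TGC — no ATG→stop ORF.
Frame -1: CCG CAT GTC CTA TGA TGC CCT AGT CGT TTA CAT TCC CCG TCA CAT GCC CTA AAC AAA TGT TGA — no ATG→stop ORF.
Frame -2: CGC ATG TCC TAT GAT GCC CTA GTC GTT TAC ATT CCC CGT CAC ATG CCC TAA ACA AAT GTT GAA — ATG at 5, stop TAA at 50 → 48 nt; ATG at 44, stop TAA at 50 → 9 nt.
Frame -3: GCA TGT CCT ATG ATG CCC TAG TCG TTT ACA TTC CCC GTC ACA TGC CCT AAA CAA ATG TTG — ATG at 12, stop TAG at 21 → 12 nt; ATG at 15, stop TAG at 21 → 9 nt.
Forward-strand max 6 nt; reverse-strand max 48 nt. The reverse strand has the longer ORF.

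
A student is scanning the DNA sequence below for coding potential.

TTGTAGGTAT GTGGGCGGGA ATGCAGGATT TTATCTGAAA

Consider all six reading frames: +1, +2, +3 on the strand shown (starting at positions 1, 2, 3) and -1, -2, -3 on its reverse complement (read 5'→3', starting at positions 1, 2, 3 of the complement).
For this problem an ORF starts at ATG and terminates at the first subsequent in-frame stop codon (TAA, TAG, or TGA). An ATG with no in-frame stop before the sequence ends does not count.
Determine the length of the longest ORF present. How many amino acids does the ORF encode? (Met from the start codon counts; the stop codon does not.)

Reverse complement (5'→3'): TTTCAGATAAAATCCTGCATTCCCGCCCACATACCTACAA
Frame +1: TTG TAG GTA TGT GGG CGG GAA TGC AGG ATT TTA TCT GAA — no ATG→stop ORF.
Frame +2: TGT AGG TAT GTG GGC GGG AAT GCA GGA TTT TAT CTG AAA — no ATG→stop ORF.
Frame +3: GTA GGT ATG TGG GCG GGA ATG CAG GAT TTT ATC TGA — ATG at 9, stop TGA at 36 → 30 nt; ATG at 21, stop TGA at 36 → 18 nt.
Frame -1: TTT CAG ATA AAA TCC TGC ATT CCC GCC CAC ATA CCT ACA — no ATG→stop ORF.
Frame -2: TTC AGA TAA AAT CCT GCA TTC CCG CCC ACA TAC CTA CAA — no ATG→stop ORF.
Frame -3: TCA GAT AAA ATC CTG CAT TCC CGC CCA CAT ACC TAC — no ATG→stop ORF.
Longest: frame +3, positions 9–38, 30 nt = 10 codons = 9 aa. → 9 amino acids.

9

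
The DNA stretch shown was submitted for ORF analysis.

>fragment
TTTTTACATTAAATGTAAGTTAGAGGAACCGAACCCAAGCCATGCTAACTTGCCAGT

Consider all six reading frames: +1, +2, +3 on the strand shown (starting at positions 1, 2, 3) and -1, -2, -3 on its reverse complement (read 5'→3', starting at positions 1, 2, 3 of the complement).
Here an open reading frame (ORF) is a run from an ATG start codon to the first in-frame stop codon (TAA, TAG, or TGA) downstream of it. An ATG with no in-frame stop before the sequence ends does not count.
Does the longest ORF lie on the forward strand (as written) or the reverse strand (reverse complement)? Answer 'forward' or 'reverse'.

Reverse complement (5'→3'): ACTGGCAAGTTAGCATGGCTTGGGTTCGGTTCCTCTAACTTACATTTAATGTAAAAA
Frame +1: TTT TTA CAT TAA ATG TAA GTT AGA GGA ACC GAA CCC AAG CCA TGC TAA CTT GCC AGT — ATG at 13, stop TAA at 16 → 6 nt.
Frame +2: TTT TAC ATT AAA TGT AAG TTA GAG GAA CCG AAC CCA AGC CAT GCT AAC TTG CCA — no ATG→stop ORF.
Frame +3: TTT ACA TTA AAT GTA AGT TAG AGG AAC CGA ACC CAA GCC ATG CTA ACT TGC CAG — no ATG→stop ORF.
Frame -1: ACT GGC AAG TTA GCA TGG CTT GGG TTC GGT TCC TCT AAC TTA CAT TTA ATG TAA AAA — ATG at 49, stop TAA at 52 → 6 nt.
Frame -2: CTG GCA AGT TAG CAT GGC TTG GGT TCG GTT CCT CTA ACT TAC ATT TAA TGT AAA — no ATG→stop ORF.
Frame -3: TGG CAA GTT AGC ATG GCT TGG GTT CGG TTC CTC TAA CTT ACA TTT AAT GTA AAA — ATG at 15, stop TAA at 36 → 24 nt.
Forward-strand max 6 nt; reverse-strand max 24 nt. The reverse strand has the longer ORF.

reverse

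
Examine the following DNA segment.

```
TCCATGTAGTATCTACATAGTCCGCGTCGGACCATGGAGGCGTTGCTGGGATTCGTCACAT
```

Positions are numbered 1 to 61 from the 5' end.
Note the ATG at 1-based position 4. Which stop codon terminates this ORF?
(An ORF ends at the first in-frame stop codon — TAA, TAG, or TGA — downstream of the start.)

TAG

Codons from position 4: ATG (4–6), TAG (7–9).
The first in-frame stop codon is TAG.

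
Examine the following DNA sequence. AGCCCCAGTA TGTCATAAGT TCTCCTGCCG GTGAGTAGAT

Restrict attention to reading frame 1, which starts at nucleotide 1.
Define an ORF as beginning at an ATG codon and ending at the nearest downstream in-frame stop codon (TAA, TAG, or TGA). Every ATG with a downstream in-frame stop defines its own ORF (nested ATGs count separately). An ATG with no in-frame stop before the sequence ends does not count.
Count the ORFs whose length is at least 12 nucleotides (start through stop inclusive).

0

Frame 1: AGC CCC AGT ATG TCA TAA GTT CTC CTG CCG GTG AGT AGA — ATG at 10, stop TAA at 16 → 9 nt.
No ORF reaches 12 nucleotides. Count = 0.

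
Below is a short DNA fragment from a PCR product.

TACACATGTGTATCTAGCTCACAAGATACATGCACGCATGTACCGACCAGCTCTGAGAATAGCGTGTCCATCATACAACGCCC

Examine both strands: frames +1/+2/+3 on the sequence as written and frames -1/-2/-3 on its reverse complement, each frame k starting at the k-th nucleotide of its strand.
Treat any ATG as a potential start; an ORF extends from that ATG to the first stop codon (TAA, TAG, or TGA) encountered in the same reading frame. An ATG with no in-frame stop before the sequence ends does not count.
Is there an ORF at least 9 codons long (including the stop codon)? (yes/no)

Reverse complement (5'→3'): GGGCGTTGTATGATGGACACGCTATTCTCAGAGCTGGTCGGTACATGCGTGCATGTATCTTGTGAGCTAGATACACATGTGTA
Frame +1: TAC ACA TGT GTA TCT AGC TCA CAA GAT ACA TGC ACG CAT GTA CCG ACC AGC TCT GAG AAT AGC GTG TCC ATC ATA CAA CGC — no ATG→stop ORF.
Frame +2: ACA CAT GTG TAT CTA GCT CAC AAG ATA CAT GCA CGC ATG TAC CGA CCA GCT CTG AGA ATA GCG TGT CCA TCA TAC AAC GCC — no ATG→stop ORF.
Frame +3: CAC ATG TGT ATC TAG CTC ACA AGA TAC ATG CAC GCA TGT ACC GAC CAG CTC TGA GAA TAG CGT GTC CAT CAT ACA ACG CCC — ATG at 6, stop TAG at 15 → 12 nt; ATG at 30, stop TGA at 54 → 27 nt.
Frame -1: GGG CGT TGT ATG ATG GAC ACG CTA TTC TCA GAG CTG GTC GGT ACA TGC GTG CAT GTA TCT TGT GAG CTA GAT ACA CAT GTG — no ATG→stop ORF.
Frame -2: GGC GTT GTA TGA TGG ACA CGC TAT TCT CAG AGC TGG TCG GTA CAT GCG TGC ATG TAT CTT GTG AGC TAG ATA CAC ATG TGT — ATG at 53, stop TAG at 68 → 18 nt.
Frame -3: GCG TTG TAT GAT GGA CAC GCT ATT CTC AGA GCT GGT CGG TAC ATG CGT GCA TGT ATC TTG TGA GCT AGA TAC ACA TGT GTA — ATG at 45, stop TGA at 63 → 21 nt.
Frame +3 has an ORF of 9 codons (positions 30–56) ≥ 9, so yes.

yes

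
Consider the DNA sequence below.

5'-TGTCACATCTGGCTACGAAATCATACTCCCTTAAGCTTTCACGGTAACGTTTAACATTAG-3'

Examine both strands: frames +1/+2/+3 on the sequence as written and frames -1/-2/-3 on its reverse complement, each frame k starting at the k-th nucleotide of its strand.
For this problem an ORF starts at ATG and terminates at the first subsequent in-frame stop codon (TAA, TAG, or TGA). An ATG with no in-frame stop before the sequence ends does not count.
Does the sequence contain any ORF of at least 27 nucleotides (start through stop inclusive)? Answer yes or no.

yes

Reverse complement (5'→3'): CTAATGTTAAACGTTACCGTGAAAGCTTAAGGGAGTATGATTTCGTAGCCAGATGTGACA
Frame +1: TGT CAC ATC TGG CTA CGA AAT CAT ACT CCC TTA AGC TTT CAC GGT AAC GTT TAA CAT TAG — no ATG→stop ORF.
Frame +2: GTC ACA TCT GGC TAC GAA ATC ATA CTC CCT TAA GCT TTC ACG GTA ACG TTT AAC ATT — no ATG→stop ORF.
Frame +3: TCA CAT CTG GCT ACG AAA TCA TAC TCC CTT AAG CTT TCA CGG TAA CGT TTA ACA TTA — no ATG→stop ORF.
Frame -1: CTA ATG TTA AAC GTT ACC GTG AAA GCT TAA GGG AGT ATG ATT TCG TAG CCA GAT GTG ACA — ATG at 4, stop TAA at 28 → 27 nt; ATG at 37, stop TAG at 46 → 12 nt.
Frame -2: TAA TGT TAA ACG TTA CCG TGA AAG CTT AAG GGA GTA TGA TTT CGT AGC CAG ATG TGA — ATG at 53, stop TGA at 56 → 6 nt.
Frame -3: AAT GTT AAA CGT TAC CGT GAA AGC TTA AGG GAG TAT GAT TTC GTA GCC AGA TGT GAC — no ATG→stop ORF.
Frame -1 has an ORF of 27 nucleotides (positions 4–30) ≥ 27, so yes.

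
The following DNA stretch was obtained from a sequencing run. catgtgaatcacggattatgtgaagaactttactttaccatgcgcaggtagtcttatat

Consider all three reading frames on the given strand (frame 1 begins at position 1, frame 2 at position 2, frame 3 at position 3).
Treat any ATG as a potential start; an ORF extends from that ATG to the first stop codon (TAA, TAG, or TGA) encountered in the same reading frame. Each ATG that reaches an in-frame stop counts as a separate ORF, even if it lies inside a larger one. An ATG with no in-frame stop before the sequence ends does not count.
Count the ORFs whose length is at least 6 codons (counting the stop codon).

Frame 1: CAT GTG AAT CAC GGA TTA TGT GAA GAA CTT TAC TTT ACC ATG CGC AGG TAG TCT TAT — ATG at 40, stop TAG at 49 → 12 nt.
Frame 2: ATG TGA ATC ACG GAT TAT GTG AAG AAC TTT ACT TTA CCA TGC GCA GGT AGT CTT ATA — ATG at 2, stop TGA at 5 → 6 nt.
Frame 3: TGT GAA TCA CGG ATT ATG TGA AGA ACT TTA CTT TAC CAT GCG CAG GTA GTC TTA TAT — ATG at 18, stop TGA at 21 → 6 nt.
No ORF reaches 6 codons. Count = 0.

0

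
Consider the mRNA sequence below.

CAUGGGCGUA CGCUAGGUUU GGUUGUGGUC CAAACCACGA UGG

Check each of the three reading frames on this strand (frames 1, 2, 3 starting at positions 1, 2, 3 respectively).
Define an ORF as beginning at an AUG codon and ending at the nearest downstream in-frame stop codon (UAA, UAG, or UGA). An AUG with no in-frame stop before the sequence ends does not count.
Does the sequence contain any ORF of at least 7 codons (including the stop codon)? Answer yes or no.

Frame 1: CAU GGG CGU ACG CUA GGU UUG GUU GUG GUC CAA ACC ACG AUG — no AUG→stop ORF.
Frame 2: AUG GGC GUA CGC UAG GUU UGG UUG UGG UCC AAA CCA CGA UGG — AUG at 2, stop UAG at 14 → 15 nt.
Frame 3: UGG GCG UAC GCU AGG UUU GGU UGU GGU CCA AAC CAC GAU — no AUG→stop ORF.
Largest ORF found is 5 codons < 7, so no.

no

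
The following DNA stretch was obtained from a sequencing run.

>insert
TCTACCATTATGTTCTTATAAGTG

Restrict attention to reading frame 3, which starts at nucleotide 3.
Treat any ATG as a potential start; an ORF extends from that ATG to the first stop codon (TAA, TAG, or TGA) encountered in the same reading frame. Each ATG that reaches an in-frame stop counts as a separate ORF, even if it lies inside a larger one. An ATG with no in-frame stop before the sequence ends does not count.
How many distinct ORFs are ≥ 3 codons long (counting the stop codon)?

0

Frame 3: TAC CAT TAT GTT CTT ATA AGT — no ATG→stop ORF.
No ORF reaches 3 codons. Count = 0.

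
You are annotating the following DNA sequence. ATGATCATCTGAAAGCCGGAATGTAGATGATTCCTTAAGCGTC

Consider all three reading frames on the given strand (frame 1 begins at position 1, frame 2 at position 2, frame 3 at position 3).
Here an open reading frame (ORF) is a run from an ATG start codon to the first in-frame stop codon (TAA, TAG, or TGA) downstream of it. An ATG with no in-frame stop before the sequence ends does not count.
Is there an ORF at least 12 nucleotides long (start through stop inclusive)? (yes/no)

yes

Frame 1: ATG ATC ATC TGA AAG CCG GAA TGT AGA TGA TTC CTT AAG CGT — ATG at 1, stop TGA at 10 → 12 nt.
Frame 2: TGA TCA TCT GAA AGC CGG AAT GTA GAT GAT TCC TTA AGC GTC — no ATG→stop ORF.
Frame 3: GAT CAT CTG AAA GCC GGA ATG TAG ATG ATT CCT TAA GCG — ATG at 21, stop TAG at 24 → 6 nt; ATG at 27, stop TAA at 36 → 12 nt.
Frame 1 has an ORF of 12 nucleotides (positions 1–12) ≥ 12, so yes.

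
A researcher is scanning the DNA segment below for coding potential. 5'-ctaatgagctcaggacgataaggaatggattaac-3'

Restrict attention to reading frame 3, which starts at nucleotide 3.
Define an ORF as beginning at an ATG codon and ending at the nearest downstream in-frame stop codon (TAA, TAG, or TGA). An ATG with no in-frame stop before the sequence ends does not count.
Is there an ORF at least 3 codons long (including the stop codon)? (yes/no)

no

Frame 3: AAT GAG CTC AGG ACG ATA AGG AAT GGA TTA — no ATG→stop ORF.
Largest ORF found is 0 codons < 3, so no.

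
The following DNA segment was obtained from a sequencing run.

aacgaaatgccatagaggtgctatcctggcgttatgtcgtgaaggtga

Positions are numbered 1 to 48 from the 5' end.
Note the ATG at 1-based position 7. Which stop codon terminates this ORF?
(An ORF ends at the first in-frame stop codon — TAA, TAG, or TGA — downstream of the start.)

Codons from position 7: ATG (7–9), CCA (10–12), TAG (13–15).
The first in-frame stop codon is TAG.

TAG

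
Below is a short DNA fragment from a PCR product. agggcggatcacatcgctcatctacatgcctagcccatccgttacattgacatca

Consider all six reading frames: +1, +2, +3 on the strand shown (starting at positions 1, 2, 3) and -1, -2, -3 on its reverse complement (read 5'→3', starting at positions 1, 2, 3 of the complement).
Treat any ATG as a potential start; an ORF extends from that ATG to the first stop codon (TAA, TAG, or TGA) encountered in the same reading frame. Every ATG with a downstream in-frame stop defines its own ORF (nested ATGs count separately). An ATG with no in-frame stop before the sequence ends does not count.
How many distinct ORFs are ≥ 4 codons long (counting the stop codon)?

1

Reverse complement (5'→3'): TGATGTCAATGTAACGGATGGGCTAGGCATGTAGATGAGCGATGTGATCCGCCCT
Frame +1: AGG GCG GAT CAC ATC GCT CAT CTA CAT GCC TAG CCC ATC CGT TAC ATT GAC ATC — no ATG→stop ORF.
Frame +2: GGG CGG ATC ACA TCG CTC ATC TAC ATG CCT AGC CCA TCC GTT ACA TTG ACA TCA — no ATG→stop ORF.
Frame +3: GGC GGA TCA CAT CGC TCA TCT ACA TGC CTA GCC CAT CCG TTA CAT TGA CAT — no ATG→stop ORF.
Frame -1: TGA TGT CAA TGT AAC GGA TGG GCT AGG CAT GTA GAT GAG CGA TGT GAT CCG CCC — no ATG→stop ORF.
Frame -2: GAT GTC AAT GTA ACG GAT GGG CTA GGC ATG TAG ATG AGC GAT GTG ATC CGC CCT — ATG at 29, stop TAG at 32 → 6 nt.
Frame -3: ATG TCA ATG TAA CGG ATG GGC TAG GCA TGT AGA TGA GCG ATG TGA TCC GCC — ATG at 3, stop TAA at 12 → 12 nt; ATG at 9, stop TAA at 12 → 6 nt; ATG at 18, stop TAG at 24 → 9 nt; ATG at 42, stop TGA at 45 → 6 nt.
ORFs ≥ 4 codons: frame -3 3–14 (4 codons). Count = 1.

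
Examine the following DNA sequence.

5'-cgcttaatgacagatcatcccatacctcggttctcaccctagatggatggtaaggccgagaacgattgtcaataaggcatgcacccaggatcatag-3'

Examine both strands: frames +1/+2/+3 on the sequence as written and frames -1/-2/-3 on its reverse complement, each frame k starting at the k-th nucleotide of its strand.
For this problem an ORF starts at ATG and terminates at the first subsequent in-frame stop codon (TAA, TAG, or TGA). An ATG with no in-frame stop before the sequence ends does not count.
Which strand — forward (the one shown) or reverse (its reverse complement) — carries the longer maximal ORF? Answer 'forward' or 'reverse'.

Reverse complement (5'→3'): CTATGATCCTGGGTGCATGCCTTATTGACAATCGTTCTCGGCCTTACCATCCATCTAGGGTGAGAACCGAGGTATGGGATGATCTGTCATTAAGCG
Frame +1: CGC TTA ATG ACA GAT CAT CCC ATA CCT CGG TTC TCA CCC TAG ATG GAT GGT AAG GCC GAG AAC GAT TGT CAA TAA GGC ATG CAC CCA GGA TCA TAG — ATG at 7, stop TAG at 40 → 36 nt; ATG at 43, stop TAA at 73 → 33 nt; ATG at 79, stop TAG at 94 → 18 nt.
Frame +2: GCT TAA TGA CAG ATC ATC CCA TAC CTC GGT TCT CAC CCT AGA TGG ATG GTA AGG CCG AGA ACG ATT GTC AAT AAG GCA TGC ACC CAG GAT CAT — no ATG→stop ORF.
Frame +3: CTT AAT GAC AGA TCA TCC CAT ACC TCG GTT CTC ACC CTA GAT GGA TGG TAA GGC CGA GAA CGA TTG TCA ATA AGG CAT GCA CCC AGG ATC ATA — no ATG→stop ORF.
Frame -1: CTA TGA TCC TGG GTG CAT GCC TTA TTG ACA ATC GTT CTC GGC CTT ACC ATC CAT CTA GGG TGA GAA CCG AGG TAT GGG ATG ATC TGT CAT TAA GCG — ATG at 79, stop TAA at 91 → 15 nt.
Frame -2: TAT GAT CCT GGG TGC ATG CCT TAT TGA CAA TCG TTC TCG GCC TTA CCA TCC ATC TAG GGT GAG AAC CGA GGT ATG GGA TGA TCT GTC ATT AAG — ATG at 17, stop TGA at 26 → 12 nt; ATG at 74, stop TGA at 80 → 9 nt.
Frame -3: ATG ATC CTG GGT GCA TGC CTT ATT GAC AAT CGT TCT CGG CCT TAC CAT CCA TCT AGG GTG AGA ACC GAG GTA TGG GAT GAT CTG TCA TTA AGC — no ATG→stop ORF.
Forward-strand max 36 nt; reverse-strand max 15 nt. The forward strand has the longer ORF.

forward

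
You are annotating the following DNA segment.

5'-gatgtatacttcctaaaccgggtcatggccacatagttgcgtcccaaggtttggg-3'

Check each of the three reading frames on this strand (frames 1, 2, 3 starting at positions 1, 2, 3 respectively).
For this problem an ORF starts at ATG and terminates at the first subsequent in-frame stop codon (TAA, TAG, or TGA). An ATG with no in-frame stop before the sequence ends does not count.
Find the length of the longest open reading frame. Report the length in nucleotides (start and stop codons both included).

15

Frame 1: GAT GTA TAC TTC CTA AAC CGG GTC ATG GCC ACA TAG TTG CGT CCC AAG GTT TGG — ATG at 25, stop TAG at 34 → 12 nt.
Frame 2: ATG TAT ACT TCC TAA ACC GGG TCA TGG CCA CAT AGT TGC GTC CCA AGG TTT GGG — ATG at 2, stop TAA at 14 → 15 nt.
Frame 3: TGT ATA CTT CCT AAA CCG GGT CAT GGC CAC ATA GTT GCG TCC CAA GGT TTG — no ATG→stop ORF.
Longest: frame 2, positions 2–16, 15 nt = 5 codons = 4 aa. → 15 nucleotides.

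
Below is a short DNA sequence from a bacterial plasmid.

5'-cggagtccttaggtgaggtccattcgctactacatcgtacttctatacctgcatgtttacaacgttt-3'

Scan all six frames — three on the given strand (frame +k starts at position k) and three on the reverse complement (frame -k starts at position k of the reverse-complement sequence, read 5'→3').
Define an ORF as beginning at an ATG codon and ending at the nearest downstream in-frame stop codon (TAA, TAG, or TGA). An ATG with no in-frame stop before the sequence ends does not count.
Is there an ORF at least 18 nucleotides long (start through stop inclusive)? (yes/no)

no

Reverse complement (5'→3'): AAACGTTGTAAACATGCAGGTATAGAAGTACGATGTAGTAGCGAATGGACCTCACCTAAGGACTCCG
Frame +1: CGG AGT CCT TAG GTG AGG TCC ATT CGC TAC TAC ATC GTA CTT CTA TAC CTG CAT GTT TAC AAC GTT — no ATG→stop ORF.
Frame +2: GGA GTC CTT AGG TGA GGT CCA TTC GCT ACT ACA TCG TAC TTC TAT ACC TGC ATG TTT ACA ACG TTT — no ATG→stop ORF.
Frame +3: GAG TCC TTA GGT GAG GTC CAT TCG CTA CTA CAT CGT ACT TCT ATA CCT GCA TGT TTA CAA CGT — no ATG→stop ORF.
Frame -1: AAA CGT TGT AAA CAT GCA GGT ATA GAA GTA CGA TGT AGT AGC GAA TGG ACC TCA CCT AAG GAC TCC — no ATG→stop ORF.
Frame -2: AAC GTT GTA AAC ATG CAG GTA TAG AAG TAC GAT GTA GTA GCG AAT GGA CCT CAC CTA AGG ACT CCG — ATG at 14, stop TAG at 23 → 12 nt.
Frame -3: ACG TTG TAA ACA TGC AGG TAT AGA AGT ACG ATG TAG TAG CGA ATG GAC CTC ACC TAA GGA CTC — ATG at 33, stop TAG at 36 → 6 nt; ATG at 45, stop TAA at 57 → 15 nt.
Largest ORF found is 15 nucleotides < 18, so no.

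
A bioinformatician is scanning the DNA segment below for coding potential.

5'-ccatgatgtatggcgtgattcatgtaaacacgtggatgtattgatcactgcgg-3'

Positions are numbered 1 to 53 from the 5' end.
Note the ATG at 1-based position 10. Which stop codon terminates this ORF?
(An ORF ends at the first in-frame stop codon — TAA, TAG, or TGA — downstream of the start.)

TGA

Codons from position 10: ATG (10–12), GCG (13–15), TGA (16–18).
The first in-frame stop codon is TGA.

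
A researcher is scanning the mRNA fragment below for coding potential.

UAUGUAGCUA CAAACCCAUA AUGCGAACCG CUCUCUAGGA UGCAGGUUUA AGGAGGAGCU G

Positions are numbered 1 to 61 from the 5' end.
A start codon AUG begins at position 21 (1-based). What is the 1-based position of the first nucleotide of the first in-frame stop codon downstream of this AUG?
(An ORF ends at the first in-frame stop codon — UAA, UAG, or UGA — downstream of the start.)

36

Codons from position 21: AUG (21–23), CGA (24–26), ACC (27–29), GCU (30–32), CUC (33–35), UAG (36–38).
UAG is a stop codon; it begins at position 36.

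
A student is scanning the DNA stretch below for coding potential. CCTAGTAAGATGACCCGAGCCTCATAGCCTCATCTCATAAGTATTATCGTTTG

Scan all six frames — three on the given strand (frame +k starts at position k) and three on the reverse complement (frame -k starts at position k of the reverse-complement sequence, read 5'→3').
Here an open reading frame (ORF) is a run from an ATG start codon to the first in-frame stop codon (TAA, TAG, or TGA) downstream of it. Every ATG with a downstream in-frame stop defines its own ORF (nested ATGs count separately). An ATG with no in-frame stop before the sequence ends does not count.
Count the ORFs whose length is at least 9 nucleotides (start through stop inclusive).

4

Reverse complement (5'→3'): CAAACGATAATACTTATGAGATGAGGCTATGAGGCTCGGGTCATCTTACTAGG
Frame +1: CCT AGT AAG ATG ACC CGA GCC TCA TAG CCT CAT CTC ATA AGT ATT ATC GTT — ATG at 10, stop TAG at 25 → 18 nt.
Frame +2: CTA GTA AGA TGA CCC GAG CCT CAT AGC CTC ATC TCA TAA GTA TTA TCG TTT — no ATG→stop ORF.
Frame +3: TAG TAA GAT GAC CCG AGC CTC ATA GCC TCA TCT CAT AAG TAT TAT CGT TTG — no ATG→stop ORF.
Frame -1: CAA ACG ATA ATA CTT ATG AGA TGA GGC TAT GAG GCT CGG GTC ATC TTA CTA — ATG at 16, stop TGA at 22 → 9 nt.
Frame -2: AAA CGA TAA TAC TTA TGA GAT GAG GCT ATG AGG CTC GGG TCA TCT TAC TAG — ATG at 29, stop TAG at 50 → 24 nt.
Frame -3: AAC GAT AAT ACT TAT GAG ATG AGG CTA TGA GGC TCG GGT CAT CTT ACT AGG — ATG at 21, stop TGA at 30 → 12 nt.
ORFs ≥ 9 nucleotides: frame +1 10–27 (18 nucleotides), frame -1 16–24 (9 nucleotides), frame -2 29–52 (24 nucleotides), frame -3 21–32 (12 nucleotides). Count = 4.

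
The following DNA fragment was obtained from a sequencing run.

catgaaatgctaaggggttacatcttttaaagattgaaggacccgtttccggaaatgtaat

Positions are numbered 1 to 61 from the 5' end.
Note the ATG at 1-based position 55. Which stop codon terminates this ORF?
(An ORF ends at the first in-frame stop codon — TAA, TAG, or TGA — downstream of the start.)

Codons from position 55: ATG (55–57), TAA (58–60).
The first in-frame stop codon is TAA.

TAA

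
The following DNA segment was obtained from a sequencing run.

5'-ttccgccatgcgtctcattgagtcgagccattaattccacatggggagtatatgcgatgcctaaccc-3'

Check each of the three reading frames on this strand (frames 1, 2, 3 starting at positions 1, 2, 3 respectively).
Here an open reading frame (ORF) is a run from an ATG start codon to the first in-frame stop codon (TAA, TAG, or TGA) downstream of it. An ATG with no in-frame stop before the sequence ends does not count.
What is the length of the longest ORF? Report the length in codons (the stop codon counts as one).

Frame 1: TTC CGC CAT GCG TCT CAT TGA GTC GAG CCA TTA ATT CCA CAT GGG GAG TAT ATG CGA TGC CTA ACC — no ATG→stop ORF.
Frame 2: TCC GCC ATG CGT CTC ATT GAG TCG AGC CAT TAA TTC CAC ATG GGG AGT ATA TGC GAT GCC TAA CCC — ATG at 8, stop TAA at 32 → 27 nt; ATG at 41, stop TAA at 62 → 24 nt.
Frame 3: CCG CCA TGC GTC TCA TTG AGT CGA GCC ATT AAT TCC ACA TGG GGA GTA TAT GCG ATG CCT AAC — no ATG→stop ORF.
Longest: frame 2, positions 8–34, 27 nt = 9 codons = 8 aa. → 9 codons.

9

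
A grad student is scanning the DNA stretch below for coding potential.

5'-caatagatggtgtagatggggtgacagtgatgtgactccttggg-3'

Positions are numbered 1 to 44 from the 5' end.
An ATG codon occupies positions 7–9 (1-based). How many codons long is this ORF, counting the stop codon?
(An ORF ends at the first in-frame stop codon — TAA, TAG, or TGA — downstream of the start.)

3

Codons from position 7: ATG (7–9), GTG (10–12), TAG (13–15).
TAG is the first in-frame stop; that's 3 codons including the stop.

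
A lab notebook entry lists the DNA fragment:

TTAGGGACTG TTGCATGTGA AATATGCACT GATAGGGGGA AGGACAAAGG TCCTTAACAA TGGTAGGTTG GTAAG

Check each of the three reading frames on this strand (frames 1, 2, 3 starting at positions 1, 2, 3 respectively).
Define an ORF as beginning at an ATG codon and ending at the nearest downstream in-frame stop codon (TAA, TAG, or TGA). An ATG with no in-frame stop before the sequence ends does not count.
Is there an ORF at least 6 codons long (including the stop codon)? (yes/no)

Frame 1: TTA GGG ACT GTT GCA TGT GAA ATA TGC ACT GAT AGG GGG AAG GAC AAA GGT CCT TAA CAA TGG TAG GTT GGT AAG — no ATG→stop ORF.
Frame 2: TAG GGA CTG TTG CAT GTG AAA TAT GCA CTG ATA GGG GGA AGG ACA AAG GTC CTT AAC AAT GGT AGG TTG GTA — no ATG→stop ORF.
Frame 3: AGG GAC TGT TGC ATG TGA AAT ATG CAC TGA TAG GGG GAA GGA CAA AGG TCC TTA ACA ATG GTA GGT TGG TAA — ATG at 15, stop TGA at 18 → 6 nt; ATG at 24, stop TGA at 30 → 9 nt; ATG at 60, stop TAA at 72 → 15 nt.
Largest ORF found is 5 codons < 6, so no.

no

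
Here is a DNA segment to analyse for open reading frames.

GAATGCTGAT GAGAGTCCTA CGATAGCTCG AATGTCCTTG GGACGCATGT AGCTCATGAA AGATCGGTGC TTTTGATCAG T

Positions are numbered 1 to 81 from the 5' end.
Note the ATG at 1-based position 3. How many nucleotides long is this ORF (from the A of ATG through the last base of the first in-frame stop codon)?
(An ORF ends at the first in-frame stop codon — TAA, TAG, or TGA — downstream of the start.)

24

Codons from position 3: ATG (3–5), CTG (6–8), ATG (9–11), AGA (12–14), GTC (15–17), CTA (18–20), CGA (21–23), TAG (24–26).
TAG is the first in-frame stop; ORF spans 3–26, 24 nucleotides.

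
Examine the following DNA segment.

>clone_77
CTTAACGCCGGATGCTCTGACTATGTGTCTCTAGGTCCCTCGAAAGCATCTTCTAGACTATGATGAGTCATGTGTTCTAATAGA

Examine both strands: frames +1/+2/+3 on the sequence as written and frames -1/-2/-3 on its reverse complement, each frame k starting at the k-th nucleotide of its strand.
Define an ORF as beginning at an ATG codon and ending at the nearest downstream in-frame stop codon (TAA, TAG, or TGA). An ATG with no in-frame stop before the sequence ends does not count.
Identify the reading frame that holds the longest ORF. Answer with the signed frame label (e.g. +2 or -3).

Reverse complement (5'→3'): TCTATTAGAACACATGACTCATCATAGTCTAGAAGATGCTTTCGAGGGACCTAGAGACACATAGTCAGAGCATCCGGCGTTAAG
Frame +1: CTT AAC GCC GGA TGC TCT GAC TAT GTG TCT CTA GGT CCC TCG AAA GCA TCT TCT AGA CTA TGA TGA GTC ATG TGT TCT AAT AGA — no ATG→stop ORF.
Frame +2: TTA ACG CCG GAT GCT CTG ACT ATG TGT CTC TAG GTC CCT CGA AAG CAT CTT CTA GAC TAT GAT GAG TCA TGT GTT CTA ATA — ATG at 23, stop TAG at 32 → 12 nt.
Frame +3: TAA CGC CGG ATG CTC TGA CTA TGT GTC TCT AGG TCC CTC GAA AGC ATC TTC TAG ACT ATG ATG AGT CAT GTG TTC TAA TAG — ATG at 12, stop TGA at 18 → 9 nt; ATG at 60, stop TAA at 78 → 21 nt; ATG at 63, stop TAA at 78 → 18 nt.
Frame -1: TCT ATT AGA ACA CAT GAC TCA TCA TAG TCT AGA AGA TGC TTT CGA GGG ACC TAG AGA CAC ATA GTC AGA GCA TCC GGC GTT AAG — no ATG→stop ORF.
Frame -2: CTA TTA GAA CAC ATG ACT CAT CAT AGT CTA GAA GAT GCT TTC GAG GGA CCT AGA GAC ACA TAG TCA GAG CAT CCG GCG TTA — ATG at 14, stop TAG at 62 → 51 nt.
Frame -3: TAT TAG AAC ACA TGA CTC ATC ATA GTC TAG AAG ATG CTT TCG AGG GAC CTA GAG ACA CAT AGT CAG AGC ATC CGG CGT TAA — ATG at 36, stop TAA at 81 → 48 nt.
Longest ORF is 51 nt in frame -2 (positions 14–64).

-2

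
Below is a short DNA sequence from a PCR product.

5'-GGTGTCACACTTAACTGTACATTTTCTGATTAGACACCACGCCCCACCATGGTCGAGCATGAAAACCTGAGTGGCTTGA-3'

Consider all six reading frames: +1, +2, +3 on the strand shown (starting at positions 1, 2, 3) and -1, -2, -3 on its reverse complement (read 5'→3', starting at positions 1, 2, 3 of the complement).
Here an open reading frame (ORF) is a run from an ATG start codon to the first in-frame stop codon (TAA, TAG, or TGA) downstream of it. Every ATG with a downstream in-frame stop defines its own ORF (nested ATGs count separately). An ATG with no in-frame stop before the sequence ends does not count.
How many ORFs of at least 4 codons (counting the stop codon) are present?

3

Reverse complement (5'→3'): TCAAGCCACTCAGGTTTTCATGCTCGACCATGGTGGGGCGTGGTGTCTAATCAGAAAATGTACAGTTAAGTGTGACACC
Frame +1: GGT GTC ACA CTT AAC TGT ACA TTT TCT GAT TAG ACA CCA CGC CCC ACC ATG GTC GAG CAT GAA AAC CTG AGT GGC TTG — no ATG→stop ORF.
Frame +2: GTG TCA CAC TTA ACT GTA CAT TTT CTG ATT AGA CAC CAC GCC CCA CCA TGG TCG AGC ATG AAA ACC TGA GTG GCT TGA — ATG at 59, stop TGA at 68 → 12 nt.
Frame +3: TGT CAC ACT TAA CTG TAC ATT TTC TGA TTA GAC ACC ACG CCC CAC CAT GGT CGA GCA TGA AAA CCT GAG TGG CTT — no ATG→stop ORF.
Frame -1: TCA AGC CAC TCA GGT TTT CAT GCT CGA CCA TGG TGG GGC GTG GTG TCT AAT CAG AAA ATG TAC AGT TAA GTG TGA CAC — ATG at 58, stop TAA at 67 → 12 nt.
Frame -2: CAA GCC ACT CAG GTT TTC ATG CTC GAC CAT GGT GGG GCG TGG TGT CTA ATC AGA AAA TGT ACA GTT AAG TGT GAC ACC — no ATG→stop ORF.
Frame -3: AAG CCA CTC AGG TTT TCA TGC TCG ACC ATG GTG GGG CGT GGT GTC TAA TCA GAA AAT GTA CAG TTA AGT GTG ACA — ATG at 30, stop TAA at 48 → 21 nt.
ORFs ≥ 4 codons: frame +2 59–70 (4 codons), frame -1 58–69 (4 codons), frame -3 30–50 (7 codons). Count = 3.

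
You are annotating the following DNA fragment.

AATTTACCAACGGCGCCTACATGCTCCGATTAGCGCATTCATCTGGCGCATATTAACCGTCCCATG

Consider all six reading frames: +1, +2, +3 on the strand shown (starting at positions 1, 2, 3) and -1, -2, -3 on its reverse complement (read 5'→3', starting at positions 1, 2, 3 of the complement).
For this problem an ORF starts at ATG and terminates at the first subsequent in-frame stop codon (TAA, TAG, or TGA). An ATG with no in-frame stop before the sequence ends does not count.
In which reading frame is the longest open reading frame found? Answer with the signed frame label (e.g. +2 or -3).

Reverse complement (5'→3'): CATGGGACGGTTAATATGCGCCAGATGAATGCGCTAATCGGAGCATGTAGGCGCCGTTGGTAAATT
Frame +1: AAT TTA CCA ACG GCG CCT ACA TGC TCC GAT TAG CGC ATT CAT CTG GCG CAT ATT AAC CGT CCC ATG — no ATG→stop ORF.
Frame +2: ATT TAC CAA CGG CGC CTA CAT GCT CCG ATT AGC GCA TTC ATC TGG CGC ATA TTA ACC GTC CCA — no ATG→stop ORF.
Frame +3: TTT ACC AAC GGC GCC TAC ATG CTC CGA TTA GCG CAT TCA TCT GGC GCA TAT TAA CCG TCC CAT — ATG at 21, stop TAA at 54 → 36 nt.
Frame -1: CAT GGG ACG GTT AAT ATG CGC CAG ATG AAT GCG CTA ATC GGA GCA TGT AGG CGC CGT TGG TAA ATT — ATG at 16, stop TAA at 61 → 48 nt; ATG at 25, stop TAA at 61 → 39 nt.
Frame -2: ATG GGA CGG TTA ATA TGC GCC AGA TGA ATG CGC TAA TCG GAG CAT GTA GGC GCC GTT GGT AAA — ATG at 2, stop TGA at 26 → 27 nt; ATG at 29, stop TAA at 35 → 9 nt.
Frame -3: TGG GAC GGT TAA TAT GCG CCA GAT GAA TGC GCT AAT CGG AGC ATG TAG GCG CCG TTG GTA AAT — ATG at 45, stop TAG at 48 → 6 nt.
Longest ORF is 48 nt in frame -1 (positions 16–63).

-1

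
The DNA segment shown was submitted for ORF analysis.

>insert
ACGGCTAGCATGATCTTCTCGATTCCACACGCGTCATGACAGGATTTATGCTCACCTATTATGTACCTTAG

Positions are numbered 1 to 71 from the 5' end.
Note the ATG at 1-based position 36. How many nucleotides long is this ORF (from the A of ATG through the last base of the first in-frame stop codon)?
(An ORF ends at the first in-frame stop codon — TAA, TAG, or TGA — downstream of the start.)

36

Codons from position 36: ATG (36–38), ACA (39–41), GGA (42–44), TTT (45–47), ATG (48–50), CTC (51–53), ACC (54–56), TAT (57–59), TAT (60–62), GTA (63–65), CCT (66–68), TAG (69–71).
TAG is the first in-frame stop; ORF spans 36–71, 36 nucleotides.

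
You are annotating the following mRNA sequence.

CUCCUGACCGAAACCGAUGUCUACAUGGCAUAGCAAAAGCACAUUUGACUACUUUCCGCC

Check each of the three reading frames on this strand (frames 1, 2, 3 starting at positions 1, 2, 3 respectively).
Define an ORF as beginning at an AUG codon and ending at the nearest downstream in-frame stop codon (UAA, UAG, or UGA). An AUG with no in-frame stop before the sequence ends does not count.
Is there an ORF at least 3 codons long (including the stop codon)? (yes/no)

yes

Frame 1: CUC CUG ACC GAA ACC GAU GUC UAC AUG GCA UAG CAA AAG CAC AUU UGA CUA CUU UCC GCC — AUG at 25, stop UAG at 31 → 9 nt.
Frame 2: UCC UGA CCG AAA CCG AUG UCU ACA UGG CAU AGC AAA AGC ACA UUU GAC UAC UUU CCG — no AUG→stop ORF.
Frame 3: CCU GAC CGA AAC CGA UGU CUA CAU GGC AUA GCA AAA GCA CAU UUG ACU ACU UUC CGC — no AUG→stop ORF.
Frame 1 has an ORF of 3 codons (positions 25–33) ≥ 3, so yes.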